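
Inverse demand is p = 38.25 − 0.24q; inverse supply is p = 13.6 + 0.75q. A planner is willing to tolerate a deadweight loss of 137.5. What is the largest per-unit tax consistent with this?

Competitive equilibrium: 38.25 − 0.24q = 13.6 + 0.75q → q* = 24.899, p* = 32.2742.
A tax t gives Δq = t/0.99 and wedge t, so DWL = t²/1.98.
t²/1.98 = 137.5 → t² = 272.25 → t = 16.5.

16.5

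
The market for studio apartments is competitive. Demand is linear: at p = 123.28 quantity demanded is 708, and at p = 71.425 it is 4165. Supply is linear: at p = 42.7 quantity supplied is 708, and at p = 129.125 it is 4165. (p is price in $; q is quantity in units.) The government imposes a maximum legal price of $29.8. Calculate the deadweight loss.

$128068.605

Demand slope = (71.425 − 123.28)/(4165 − 708) = −0.015, so p = 133.9 − 0.015q.
Supply slope = (129.125 − 42.7)/(4165 − 708) = 0.025, so p = 25 + 0.025q.
Competitive equilibrium: 133.9 − 0.015q = 25 + 0.025q → q* = 2722.5, p* = 93.0625.
At the ceiling p = 29.8, quantity supplied = (29.8 − 25)/0.025 = 192.
Willingness to pay at q' = 192: 133.9 − 0.015·192 = 131.02.
Δq = 2722.5 − 192 = 2530.5; wedge = 131.02 − 29.8 = 101.22.
Welfare loss = ½ × 2530.5 × 101.22 = $128068.605.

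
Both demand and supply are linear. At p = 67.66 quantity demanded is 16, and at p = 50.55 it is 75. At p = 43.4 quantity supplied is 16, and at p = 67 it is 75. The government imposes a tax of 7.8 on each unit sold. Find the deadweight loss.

44.09

Demand slope = (50.55 − 67.66)/(75 − 16) = −0.29, so p = 72.3 − 0.29q.
Supply slope = (67 − 43.4)/(75 − 16) = 0.4, so p = 37 + 0.4q.
Competitive equilibrium: 72.3 − 0.29q = 37 + 0.4q → q* = 51.1594, p* = 57.4638.
With the tax, the buyer price exceeds the seller price by 7.8: (72.3 − 0.29q) − (37 + 0.4q) = 7.8 → q' = 39.8551.
Δq = 51.1594 − 39.8551 = 11.3043; the wedge equals the tax, 7.8.
Welfare loss = ½ × 11.3043 × 7.8 = 44.09.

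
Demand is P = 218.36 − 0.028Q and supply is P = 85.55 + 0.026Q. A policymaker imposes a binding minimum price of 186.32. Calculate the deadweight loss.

46700.35

Competitive equilibrium: 218.36 − 0.028Q = 85.55 + 0.026Q → Q* = 2459.44444, P* = 149.49556.
At the floor P = 186.32, quantity demanded = (218.36 − 186.32)/0.028 = 1144.28571.
Sellers' marginal cost at Q' = 1144.28571: 85.55 + 0.026·1144.28571 = 115.30143.
ΔQ = 2459.44444 − 1144.28571 = 1315.15873; wedge = 186.32 − 115.30143 = 71.01857.
The triangle = ½ × 1315.15873 × 71.01857 = 46700.35.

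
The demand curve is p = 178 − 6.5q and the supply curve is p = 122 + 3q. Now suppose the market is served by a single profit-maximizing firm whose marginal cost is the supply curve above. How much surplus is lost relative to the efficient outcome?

Competitive equilibrium: 178 − 6.5q = 122 + 3q → q* = 5.8947, p* = 139.6842.
Marginal revenue: MR = 178 − 13q. Set MR = MC: 178 − 13q = 122 + 3q → q_m = 3.5.
Price p_m = 178 − 6.5·3.5 = 155.25; MC(q_m) = 122 + 3·3.5 = 132.5.
Competitive q* = 5.8947, so Δq = 2.3947; wedge = 155.25 − 132.5 = 22.75.
Deadweight loss = ½ × 2.3947 × 22.75 = 27.24.

27.24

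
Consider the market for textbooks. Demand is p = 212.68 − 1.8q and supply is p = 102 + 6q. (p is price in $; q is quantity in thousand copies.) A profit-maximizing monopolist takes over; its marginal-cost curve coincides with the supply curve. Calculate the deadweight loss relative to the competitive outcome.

Competitive equilibrium: 212.68 − 1.8q = 102 + 6q → q* = 14.1897, p* = 187.1385.
Marginal revenue: MR = 212.68 − 3.6q. Set MR = MC: 212.68 − 3.6q = 102 + 6q → q_m = 11.5292.
Price p_m = 212.68 − 1.8·11.5292 = 191.9274; MC(q_m) = 102 + 6·11.5292 = 171.1752.
Competitive q* = 14.1897, so Δq = 2.6605; wedge = 191.9274 − 171.1752 = 20.7522.
Deadweight loss = ½ × 2.6605 × 20.7522 = $27.61 thousand.

$27.61 thousand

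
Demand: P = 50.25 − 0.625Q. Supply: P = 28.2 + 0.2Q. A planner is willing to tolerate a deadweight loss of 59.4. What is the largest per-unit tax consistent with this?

9.9

Competitive equilibrium: 50.25 − 0.625Q = 28.2 + 0.2Q → Q* = 26.7273, P* = 33.5455.
A tax t gives ΔQ = t/0.825 and wedge t, so DWL = t²/1.65.
t²/1.65 = 59.4 → t² = 98.01 → t = 9.9.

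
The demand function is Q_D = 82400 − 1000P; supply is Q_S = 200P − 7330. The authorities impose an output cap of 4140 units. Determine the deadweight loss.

36435.675

In inverse form: demand P = 82.4 − 0.001Q, supply P = 36.65 + 0.005Q.
Competitive equilibrium: 82.4 − 0.001Q = 36.65 + 0.005Q → Q* = 7625, P* = 74.775.
At Q = 4140: demand price = 82.4 − 0.001·4140 = 78.26; supply price = 36.65 + 0.005·4140 = 57.35.
ΔQ = 7625 − 4140 = 3485; wedge = 78.26 − 57.35 = 20.91.
DWL = ½ × 3485 × 20.91 = 36435.675.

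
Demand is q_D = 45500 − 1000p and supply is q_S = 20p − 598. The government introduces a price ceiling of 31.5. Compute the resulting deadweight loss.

1912.79

In inverse form: demand p = 45.5 − 0.001q, supply p = 29.9 + 0.05q.
Competitive equilibrium: 45.5 − 0.001q = 29.9 + 0.05q → q* = 305.8824, p* = 45.1941.
At the ceiling p = 31.5, quantity supplied = (31.5 − 29.9)/0.05 = 32.
Willingness to pay at q' = 32: 45.5 − 0.001·32 = 45.468.
Δq = 305.8824 − 32 = 273.8824; wedge = 45.468 − 31.5 = 13.968.
Welfare loss = ½ × 273.8824 × 13.968 = 1912.79.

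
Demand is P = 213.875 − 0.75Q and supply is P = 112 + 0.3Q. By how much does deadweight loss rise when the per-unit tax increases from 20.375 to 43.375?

Competitive equilibrium: 213.875 − 0.75Q = 112 + 0.3Q → Q* = 97.0238, P* = 141.1071.
For a per-unit tax t: ΔQ = t/1.05, so DWL = ½·t·(t/1.05) = t²/2.1.
At t = 20.375: DWL = 197.686. At t = 43.375: DWL = 895.9.
Increase = 895.9 − 197.686 = 698.21.

698.21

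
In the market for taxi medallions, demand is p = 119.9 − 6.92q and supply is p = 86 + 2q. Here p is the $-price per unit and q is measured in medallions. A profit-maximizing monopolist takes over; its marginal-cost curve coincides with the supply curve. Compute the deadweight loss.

$12.29

Competitive equilibrium: 119.9 − 6.92q = 86 + 2q → q* = 3.8004, p* = 93.6009.
Marginal revenue: MR = 119.9 − 13.84q. Set MR = MC: 119.9 − 13.84q = 86 + 2q → q_m = 2.1402.
Price p_m = 119.9 − 6.92·2.1402 = 105.0898; MC(q_m) = 86 + 2·2.1402 = 90.2804.
Competitive q* = 3.8004, so Δq = 1.6602; wedge = 105.0898 − 90.2804 = 14.8094.
DWL = ½ × 1.6602 × 14.8094 = $12.29.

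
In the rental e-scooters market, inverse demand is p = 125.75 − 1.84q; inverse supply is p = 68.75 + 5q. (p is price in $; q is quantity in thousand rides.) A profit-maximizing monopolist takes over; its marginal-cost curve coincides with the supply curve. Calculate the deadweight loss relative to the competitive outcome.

Competitive equilibrium: 125.75 − 1.84q = 68.75 + 5q → q* = 8.3333, p* = 110.4167.
Marginal revenue: MR = 125.75 − 3.68q. Set MR = MC: 125.75 − 3.68q = 68.75 + 5q → q_m = 6.5668.
Price p_m = 125.75 − 1.84·6.5668 = 113.6671; MC(q_m) = 68.75 + 5·6.5668 = 101.584.
Competitive q* = 8.3333, so Δq = 1.7665; wedge = 113.6671 − 101.584 = 12.0831.
DWL = ½ × 1.7665 × 12.0831 = $10.67 thousand.

$10.67 thousand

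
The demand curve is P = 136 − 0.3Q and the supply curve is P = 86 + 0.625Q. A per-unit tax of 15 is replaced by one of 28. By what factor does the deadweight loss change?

Competitive equilibrium: 136 − 0.3Q = 86 + 0.625Q → Q* = 54.0541, P* = 119.7838.
For a per-unit tax t: ΔQ = t/0.925, so DWL = ½·t·(t/0.925) = t²/1.85.
At t = 15: DWL = 121.622. At t = 28: DWL = 423.784.
Ratio = (28/15)² = 3.484.

3.484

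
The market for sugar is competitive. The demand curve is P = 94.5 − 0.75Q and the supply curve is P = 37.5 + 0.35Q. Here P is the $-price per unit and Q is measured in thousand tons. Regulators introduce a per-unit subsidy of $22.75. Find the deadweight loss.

$235.26 thousand

Competitive equilibrium: 94.5 − 0.75Q = 37.5 + 0.35Q → Q* = 51.8182, P* = 55.6364.
The subsidy lowers effective supply by 22.75: P = 14.75 + 0.35Q.
New quantity: 94.5 − 0.75Q = 14.75 + 0.35Q → Q' = 72.5.
Overproduction ΔQ = 72.5 − 51.8182 = 20.6818; wedge = subsidy = 22.75.
Deadweight loss = ½ × 20.6818 × 22.75 = $235.26 thousand.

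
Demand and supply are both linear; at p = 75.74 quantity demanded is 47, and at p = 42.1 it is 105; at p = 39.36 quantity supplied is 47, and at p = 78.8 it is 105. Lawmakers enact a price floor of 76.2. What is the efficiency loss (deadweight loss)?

554.45

Demand slope = (42.1 − 75.74)/(105 − 47) = −0.58, so p = 103 − 0.58q.
Supply slope = (78.8 − 39.36)/(105 − 47) = 0.68, so p = 7.4 + 0.68q.
Competitive equilibrium: 103 − 0.58q = 7.4 + 0.68q → q* = 75.873, p* = 58.9937.
At the floor p = 76.2, quantity demanded = (103 − 76.2)/0.58 = 46.2069.
Sellers' marginal cost at q' = 46.2069: 7.4 + 0.68·46.2069 = 38.8207.
Δq = 75.873 − 46.2069 = 29.6661; wedge = 76.2 − 38.8207 = 37.3793.
Welfare loss = ½ × 29.6661 × 37.3793 = 554.45.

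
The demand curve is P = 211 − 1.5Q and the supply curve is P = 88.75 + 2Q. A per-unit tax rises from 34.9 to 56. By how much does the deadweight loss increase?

274

Competitive equilibrium: 211 − 1.5Q = 88.75 + 2Q → Q* = 34.9286, P* = 158.6071.
For a per-unit tax t: ΔQ = t/3.5, so DWL = ½·t·(t/3.5) = t²/7.
At t = 34.9: DWL = 174.001. At t = 56: DWL = 448.
Increase = 448 − 174.001 = 274.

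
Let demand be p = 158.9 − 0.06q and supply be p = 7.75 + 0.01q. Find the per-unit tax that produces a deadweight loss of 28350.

Competitive equilibrium: 158.9 − 0.06q = 7.75 + 0.01q → q* = 2159.2857, p* = 29.3429.
A tax t gives Δq = t/0.07 and wedge t, so DWL = t²/0.14.
t²/0.14 = 28350 → t² = 3969 → t = 63.

63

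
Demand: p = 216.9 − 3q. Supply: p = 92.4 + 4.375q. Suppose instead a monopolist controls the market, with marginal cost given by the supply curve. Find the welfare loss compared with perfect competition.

Competitive equilibrium: 216.9 − 3q = 92.4 + 4.375q → q* = 16.88136, p* = 166.25593.
Marginal revenue: MR = 216.9 − 6q. Set MR = MC: 216.9 − 6q = 92.4 + 4.375q → q_m = 12.
Price p_m = 216.9 − 3·12 = 180.9; MC(q_m) = 92.4 + 4.375·12 = 144.9.
Competitive q* = 16.88136, so Δq = 4.88136; wedge = 180.9 − 144.9 = 36.
The triangle = ½ × 4.88136 × 36 = 87.86.

87.86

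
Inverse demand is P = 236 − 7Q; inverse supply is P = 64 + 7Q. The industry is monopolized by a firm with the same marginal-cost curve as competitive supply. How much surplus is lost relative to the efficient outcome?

Competitive equilibrium: 236 − 7Q = 64 + 7Q → Q* = 12.2857, P* = 150.
Marginal revenue: MR = 236 − 14Q. Set MR = MC: 236 − 14Q = 64 + 7Q → Q_m = 8.1905.
Price P_m = 236 − 7·8.1905 = 178.6665; MC(Q_m) = 64 + 7·8.1905 = 121.3335.
Competitive Q* = 12.2857, so ΔQ = 4.0952; wedge = 178.6665 − 121.3335 = 57.333.
The triangle = ½ × 4.0952 × 57.333 = 117.40.

117.40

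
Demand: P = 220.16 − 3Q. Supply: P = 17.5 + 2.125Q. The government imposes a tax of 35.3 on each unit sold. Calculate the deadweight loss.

Competitive equilibrium: 220.16 − 3Q = 17.5 + 2.125Q → Q* = 39.5434, P* = 101.5298.
With the tax, the buyer price exceeds the seller price by 35.3: (220.16 − 3Q) − (17.5 + 2.125Q) = 35.3 → Q' = 32.6556.
ΔQ = 39.5434 − 32.6556 = 6.8878; the wedge equals the tax, 35.3.
DWL = ½ × 6.8878 × 35.3 = 121.57.

121.57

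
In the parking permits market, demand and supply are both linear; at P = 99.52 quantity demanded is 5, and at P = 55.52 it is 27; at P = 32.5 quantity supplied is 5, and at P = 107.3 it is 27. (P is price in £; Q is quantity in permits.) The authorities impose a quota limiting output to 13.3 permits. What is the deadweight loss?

Demand slope = (55.52 − 99.52)/(27 − 5) = −2, so P = 109.52 − 2Q.
Supply slope = (107.3 − 32.5)/(27 − 5) = 3.4, so P = 15.5 + 3.4Q.
Competitive equilibrium: 109.52 − 2Q = 15.5 + 3.4Q → Q* = 17.4111, P* = 74.6978.
At Q = 13.3: demand price = 109.52 − 2·13.3 = 82.92; supply price = 15.5 + 3.4·13.3 = 60.72.
ΔQ = 17.4111 − 13.3 = 4.1111; wedge = 82.92 − 60.72 = 22.2.
Deadweight loss = ½ × 4.1111 × 22.2 = £45.63.

£45.63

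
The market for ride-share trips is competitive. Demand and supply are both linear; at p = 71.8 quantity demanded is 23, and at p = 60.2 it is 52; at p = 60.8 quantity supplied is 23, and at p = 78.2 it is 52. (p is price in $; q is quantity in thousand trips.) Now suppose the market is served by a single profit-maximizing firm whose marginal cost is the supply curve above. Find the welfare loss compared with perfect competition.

$47.18 thousand

Demand slope = (60.2 − 71.8)/(52 − 23) = −0.4, so p = 81 − 0.4q.
Supply slope = (78.2 − 60.8)/(52 − 23) = 0.6, so p = 47 + 0.6q.
Competitive equilibrium: 81 − 0.4q = 47 + 0.6q → q* = 34, p* = 67.4.
Marginal revenue: MR = 81 − 0.8q. Set MR = MC: 81 − 0.8q = 47 + 0.6q → q_m = 24.2857.
Price p_m = 81 − 0.4·24.2857 = 71.2857; MC(q_m) = 47 + 0.6·24.2857 = 61.5714.
Competitive q* = 34, so Δq = 9.7143; wedge = 71.2857 − 61.5714 = 9.7143.
DWL = ½ × 9.7143 × 9.7143 = $47.18 thousand.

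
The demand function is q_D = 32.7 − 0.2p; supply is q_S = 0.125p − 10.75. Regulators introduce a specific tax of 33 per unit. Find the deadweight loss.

41.88

In inverse form: demand p = 163.5 − 5q, supply p = 86 + 8q.
Competitive equilibrium: 163.5 − 5q = 86 + 8q → q* = 5.9615, p* = 133.6923.
With the tax, the buyer price exceeds the seller price by 33: (163.5 − 5q) − (86 + 8q) = 33 → q' = 3.4231.
Δq = 5.9615 − 3.4231 = 2.5384; the wedge equals the tax, 33.
Deadweight loss = ½ × 2.5384 × 33 = 41.88.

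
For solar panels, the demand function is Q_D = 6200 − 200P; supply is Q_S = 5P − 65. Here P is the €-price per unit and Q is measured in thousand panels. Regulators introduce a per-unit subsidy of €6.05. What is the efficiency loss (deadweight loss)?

€89.27 thousand

In inverse form: demand P = 31 − 0.005Q, supply P = 13 + 0.2Q.
Competitive equilibrium: 31 − 0.005Q = 13 + 0.2Q → Q* = 87.8049, P* = 30.561.
The subsidy lowers effective supply by 6.05: P = 6.95 + 0.2Q.
New quantity: 31 − 0.005Q = 6.95 + 0.2Q → Q' = 117.3171.
Overproduction ΔQ = 117.3171 − 87.8049 = 29.5122; wedge = subsidy = 6.05.
Deadweight loss = ½ × 29.5122 × 6.05 = €89.27 thousand.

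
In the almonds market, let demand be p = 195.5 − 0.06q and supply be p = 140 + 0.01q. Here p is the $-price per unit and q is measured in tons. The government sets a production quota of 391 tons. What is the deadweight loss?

Competitive equilibrium: 195.5 − 0.06q = 140 + 0.01q → q* = 792.8571, p* = 147.9286.
At q = 391: demand price = 195.5 − 0.06·391 = 172.04; supply price = 140 + 0.01·391 = 143.91.
Δq = 792.8571 − 391 = 401.8571; wedge = 172.04 − 143.91 = 28.13.
Deadweight loss = ½ × 401.8571 × 28.13 = $5652.12.

$5652.12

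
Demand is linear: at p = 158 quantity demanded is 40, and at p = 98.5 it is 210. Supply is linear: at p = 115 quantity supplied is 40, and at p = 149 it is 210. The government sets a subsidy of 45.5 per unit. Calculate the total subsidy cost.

Demand slope = (98.5 − 158)/(210 − 40) = −0.35, so p = 172 − 0.35q.
Supply slope = (149 − 115)/(210 − 40) = 0.2, so p = 107 + 0.2q.
Competitive equilibrium: 172 − 0.35q = 107 + 0.2q → q* = 118.1818, p* = 130.6364.
The subsidy lowers effective supply by 45.5: p = 61.5 + 0.2q.
New quantity: 172 − 0.35q = 61.5 + 0.2q → q' = 200.9091.
Total subsidy cost = 45.5 × 200.9091 = 9141.36.

9141.36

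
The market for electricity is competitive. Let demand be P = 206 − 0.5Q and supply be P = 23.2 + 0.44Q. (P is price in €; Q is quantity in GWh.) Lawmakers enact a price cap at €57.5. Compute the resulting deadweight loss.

€6380.44

Competitive equilibrium: 206 − 0.5Q = 23.2 + 0.44Q → Q* = 194.46809, P* = 108.76596.
At the ceiling P = 57.5, quantity supplied = (57.5 − 23.2)/0.44 = 77.95455.
Willingness to pay at Q' = 77.95455: 206 − 0.5·77.95455 = 167.02273.
ΔQ = 194.46809 − 77.95455 = 116.51354; wedge = 167.02273 − 57.5 = 109.52273.
Welfare loss = ½ × 116.51354 × 109.52273 = €6380.44.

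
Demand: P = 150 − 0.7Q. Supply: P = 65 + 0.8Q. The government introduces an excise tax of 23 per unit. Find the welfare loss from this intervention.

Competitive equilibrium: 150 − 0.7Q = 65 + 0.8Q → Q* = 56.6667, P* = 110.3333.
With the tax, the buyer price exceeds the seller price by 23: (150 − 0.7Q) − (65 + 0.8Q) = 23 → Q' = 41.3333.
ΔQ = 56.6667 − 41.3333 = 15.3334; the wedge equals the tax, 23.
Deadweight loss = ½ × 15.3334 × 23 = 176.33.

176.33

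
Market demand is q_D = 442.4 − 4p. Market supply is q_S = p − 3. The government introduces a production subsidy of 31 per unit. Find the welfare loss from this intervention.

In inverse form: demand p = 110.6 − 0.25q, supply p = 3 + q.
Competitive equilibrium: 110.6 − 0.25q = 3 + q → q* = 86.08, p* = 89.08.
The subsidy lowers effective supply by 31: p = q − 28.
New quantity: 110.6 − 0.25q = q − 28 → q' = 110.88.
Overproduction Δq = 110.88 − 86.08 = 24.8; wedge = subsidy = 31.
DWL = ½ × 24.8 × 31 = 384.40.

384.40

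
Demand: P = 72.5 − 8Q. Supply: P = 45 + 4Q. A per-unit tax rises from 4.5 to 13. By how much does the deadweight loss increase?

6.20

Competitive equilibrium: 72.5 − 8Q = 45 + 4Q → Q* = 2.2917, P* = 54.1667.
For a per-unit tax t: ΔQ = t/12, so DWL = ½·t·(t/12) = t²/24.
At t = 4.5: DWL = 0.844. At t = 13: DWL = 7.042.
Increase = 7.042 − 0.844 = 6.20.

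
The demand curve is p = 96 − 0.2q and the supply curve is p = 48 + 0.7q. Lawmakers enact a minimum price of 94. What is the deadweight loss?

845

Competitive equilibrium: 96 − 0.2q = 48 + 0.7q → q* = 53.3333, p* = 85.3333.
At the floor p = 94, quantity demanded = (96 − 94)/0.2 = 10.
Sellers' marginal cost at q' = 10: 48 + 0.7·10 = 55.
Δq = 53.3333 − 10 = 43.3333; wedge = 94 − 55 = 39.
DWL = ½ × 43.3333 × 39 = 845.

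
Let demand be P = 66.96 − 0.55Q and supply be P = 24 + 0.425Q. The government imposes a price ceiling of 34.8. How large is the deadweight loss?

169.56

Competitive equilibrium: 66.96 − 0.55Q = 24 + 0.425Q → Q* = 44.0615, P* = 42.7262.
At the ceiling P = 34.8, quantity supplied = (34.8 − 24)/0.425 = 25.4118.
Willingness to pay at Q' = 25.4118: 66.96 − 0.55·25.4118 = 52.9835.
ΔQ = 44.0615 − 25.4118 = 18.6497; wedge = 52.9835 − 34.8 = 18.1835.
Deadweight loss = ½ × 18.6497 × 18.1835 = 169.56.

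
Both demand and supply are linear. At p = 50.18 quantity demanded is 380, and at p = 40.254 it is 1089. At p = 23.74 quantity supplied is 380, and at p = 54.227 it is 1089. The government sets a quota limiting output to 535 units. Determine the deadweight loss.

2718.74

Demand slope = (40.254 − 50.18)/(1089 − 380) = −0.014, so p = 55.5 − 0.014q.
Supply slope = (54.227 − 23.74)/(1089 − 380) = 0.043, so p = 7.4 + 0.043q.
Competitive equilibrium: 55.5 − 0.014q = 7.4 + 0.043q → q* = 843.8596, p* = 43.686.
At q = 535: demand price = 55.5 − 0.014·535 = 48.01; supply price = 7.4 + 0.043·535 = 30.405.
Δq = 843.8596 − 535 = 308.8596; wedge = 48.01 − 30.405 = 17.605.
Deadweight loss = ½ × 308.8596 × 17.605 = 2718.74.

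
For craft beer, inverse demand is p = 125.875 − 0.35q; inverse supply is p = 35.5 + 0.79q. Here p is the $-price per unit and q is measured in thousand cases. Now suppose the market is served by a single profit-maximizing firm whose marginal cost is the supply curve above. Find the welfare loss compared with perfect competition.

$197.66 thousand

Competitive equilibrium: 125.875 − 0.35q = 35.5 + 0.79q → q* = 79.2763, p* = 98.1283.
Marginal revenue: MR = 125.875 − 0.7q. Set MR = MC: 125.875 − 0.7q = 35.5 + 0.79q → q_m = 60.6544.
Price p_m = 125.875 − 0.35·60.6544 = 104.646; MC(q_m) = 35.5 + 0.79·60.6544 = 83.417.
Competitive q* = 79.2763, so Δq = 18.6219; wedge = 104.646 − 83.417 = 21.229.
Deadweight loss = ½ × 18.6219 × 21.229 = $197.66 thousand.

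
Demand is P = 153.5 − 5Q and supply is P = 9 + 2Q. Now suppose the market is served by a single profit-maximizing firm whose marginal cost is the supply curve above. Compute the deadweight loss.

258.93

Competitive equilibrium: 153.5 − 5Q = 9 + 2Q → Q* = 20.6429, P* = 50.2857.
Marginal revenue: MR = 153.5 − 10Q. Set MR = MC: 153.5 − 10Q = 9 + 2Q → Q_m = 12.0417.
Price P_m = 153.5 − 5·12.0417 = 93.2915; MC(Q_m) = 9 + 2·12.0417 = 33.0834.
Competitive Q* = 20.6429, so ΔQ = 8.6012; wedge = 93.2915 − 33.0834 = 60.2081.
DWL = ½ × 8.6012 × 60.2081 = 258.93.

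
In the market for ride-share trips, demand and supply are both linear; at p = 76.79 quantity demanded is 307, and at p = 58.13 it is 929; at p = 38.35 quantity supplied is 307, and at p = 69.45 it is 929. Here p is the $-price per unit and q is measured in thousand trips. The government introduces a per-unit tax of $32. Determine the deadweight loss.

$6400 thousand

Demand slope = (58.13 − 76.79)/(929 − 307) = −0.03, so p = 86 − 0.03q.
Supply slope = (69.45 − 38.35)/(929 − 307) = 0.05, so p = 23 + 0.05q.
Competitive equilibrium: 86 − 0.03q = 23 + 0.05q → q* = 787.5, p* = 62.375.
With the tax, the buyer price exceeds the seller price by 32: (86 − 0.03q) − (23 + 0.05q) = 32 → q' = 387.5.
Δq = 787.5 − 387.5 = 400; the wedge equals the tax, 32.
Deadweight loss = ½ × 400 × 32 = $6400 thousand.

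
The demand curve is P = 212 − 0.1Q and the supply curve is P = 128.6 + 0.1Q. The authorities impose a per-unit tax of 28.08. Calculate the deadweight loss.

1971.216

Competitive equilibrium: 212 − 0.1Q = 128.6 + 0.1Q → Q* = 417, P* = 170.3.
With the tax, the buyer price exceeds the seller price by 28.08: (212 − 0.1Q) − (128.6 + 0.1Q) = 28.08 → Q' = 276.6.
ΔQ = 417 − 276.6 = 140.4; the wedge equals the tax, 28.08.
Deadweight loss = ½ × 140.4 × 28.08 = 1971.216.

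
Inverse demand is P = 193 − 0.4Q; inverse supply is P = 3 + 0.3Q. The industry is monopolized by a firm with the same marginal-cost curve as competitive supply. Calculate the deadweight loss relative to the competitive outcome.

3409.68

Competitive equilibrium: 193 − 0.4Q = 3 + 0.3Q → Q* = 271.4286, P* = 84.4286.
Marginal revenue: MR = 193 − 0.8Q. Set MR = MC: 193 − 0.8Q = 3 + 0.3Q → Q_m = 172.7273.
Price P_m = 193 − 0.4·172.7273 = 123.9091; MC(Q_m) = 3 + 0.3·172.7273 = 54.8182.
Competitive Q* = 271.4286, so ΔQ = 98.7013; wedge = 123.9091 − 54.8182 = 69.0909.
DWL = ½ × 98.7013 × 69.0909 = 3409.68.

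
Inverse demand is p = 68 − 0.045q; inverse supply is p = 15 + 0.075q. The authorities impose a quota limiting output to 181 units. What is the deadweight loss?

Competitive equilibrium: 68 − 0.045q = 15 + 0.075q → q* = 441.6667, p* = 48.125.
At q = 181: demand price = 68 − 0.045·181 = 59.855; supply price = 15 + 0.075·181 = 28.575.
Δq = 441.6667 − 181 = 260.6667; wedge = 59.855 − 28.575 = 31.28.
DWL = ½ × 260.6667 × 31.28 = 4076.83.

4076.83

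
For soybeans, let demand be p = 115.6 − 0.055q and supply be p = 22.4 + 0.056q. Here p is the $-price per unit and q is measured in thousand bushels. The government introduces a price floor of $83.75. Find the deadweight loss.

Competitive equilibrium: 115.6 − 0.055q = 22.4 + 0.056q → q* = 839.6396, p* = 69.4198.
At the floor p = 83.75, quantity demanded = (115.6 − 83.75)/0.055 = 579.0909.
Sellers' marginal cost at q' = 579.0909: 22.4 + 0.056·579.0909 = 54.8291.
Δq = 839.6396 − 579.0909 = 260.5487; wedge = 83.75 − 54.8291 = 28.9209.
The triangle = ½ × 260.5487 × 28.9209 = $3767.65 thousand.

$3767.65 thousand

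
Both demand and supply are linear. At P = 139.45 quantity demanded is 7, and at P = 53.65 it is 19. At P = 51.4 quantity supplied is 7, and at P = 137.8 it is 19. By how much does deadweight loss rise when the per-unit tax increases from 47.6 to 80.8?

Demand slope = (53.65 − 139.45)/(19 − 7) = −7.15, so P = 189.5 − 7.15Q.
Supply slope = (137.8 − 51.4)/(19 − 7) = 7.2, so P = 1 + 7.2Q.
Competitive equilibrium: 189.5 − 7.15Q = 1 + 7.2Q → Q* = 13.1359, P* = 95.5784.
For a per-unit tax t: ΔQ = t/14.35, so DWL = ½·t·(t/14.35) = t²/28.7.
At t = 47.6: DWL = 78.946. At t = 80.8: DWL = 227.479.
Increase = 227.479 − 78.946 = 148.53.

148.53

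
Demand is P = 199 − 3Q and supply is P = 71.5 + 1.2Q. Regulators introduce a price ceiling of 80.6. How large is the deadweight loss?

Competitive equilibrium: 199 − 3Q = 71.5 + 1.2Q → Q* = 30.3571, P* = 107.9286.
At the ceiling P = 80.6, quantity supplied = (80.6 − 71.5)/1.2 = 7.5833.
Willingness to pay at Q' = 7.5833: 199 − 3·7.5833 = 176.2501.
ΔQ = 30.3571 − 7.5833 = 22.7738; wedge = 176.2501 − 80.6 = 95.6501.
Welfare loss = ½ × 22.7738 × 95.6501 = 1089.16.

1089.16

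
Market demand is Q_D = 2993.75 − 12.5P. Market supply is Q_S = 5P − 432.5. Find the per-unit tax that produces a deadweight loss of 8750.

70

In inverse form: demand P = 239.5 − 0.08Q, supply P = 86.5 + 0.2Q.
Competitive equilibrium: 239.5 − 0.08Q = 86.5 + 0.2Q → Q* = 546.4286, P* = 195.7857.
A tax t gives ΔQ = t/0.28 and wedge t, so DWL = t²/0.56.
t²/0.56 = 8750 → t² = 4900 → t = 70.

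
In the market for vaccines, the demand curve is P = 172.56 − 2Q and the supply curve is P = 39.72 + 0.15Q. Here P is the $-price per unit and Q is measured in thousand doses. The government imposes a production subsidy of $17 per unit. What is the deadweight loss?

Competitive equilibrium: 172.56 − 2Q = 39.72 + 0.15Q → Q* = 61.786, P* = 48.9879.
The subsidy lowers effective supply by 17: P = 22.72 + 0.15Q.
New quantity: 172.56 − 2Q = 22.72 + 0.15Q → Q' = 69.693.
Overproduction ΔQ = 69.693 − 61.786 = 7.907; wedge = subsidy = 17.
The triangle = ½ × 7.907 × 17 = $67.21 thousand.

$67.21 thousand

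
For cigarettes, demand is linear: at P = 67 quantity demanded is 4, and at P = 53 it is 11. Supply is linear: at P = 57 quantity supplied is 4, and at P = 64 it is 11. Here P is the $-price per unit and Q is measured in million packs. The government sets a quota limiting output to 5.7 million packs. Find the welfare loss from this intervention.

$4 million

Demand slope = (53 − 67)/(11 − 4) = −2, so P = 75 − 2Q.
Supply slope = (64 − 57)/(11 − 4) = 1, so P = 53 + Q.
Competitive equilibrium: 75 − 2Q = 53 + Q → Q* = 7.3333, P* = 60.3333.
At Q = 5.7: demand price = 75 − 2·5.7 = 63.6; supply price = 53 + 1·5.7 = 58.7.
ΔQ = 7.3333 − 5.7 = 1.6333; wedge = 63.6 − 58.7 = 4.9.
Welfare loss = ½ × 1.6333 × 4.9 = $4 million.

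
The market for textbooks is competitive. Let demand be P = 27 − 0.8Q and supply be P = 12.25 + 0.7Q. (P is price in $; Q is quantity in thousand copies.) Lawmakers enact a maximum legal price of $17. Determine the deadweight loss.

$6.97 thousand

Competitive equilibrium: 27 − 0.8Q = 12.25 + 0.7Q → Q* = 9.8333, P* = 19.1333.
At the ceiling P = 17, quantity supplied = (17 − 12.25)/0.7 = 6.7857.
Willingness to pay at Q' = 6.7857: 27 − 0.8·6.7857 = 21.5714.
ΔQ = 9.8333 − 6.7857 = 3.0476; wedge = 21.5714 − 17 = 4.5714.
Welfare loss = ½ × 3.0476 × 4.5714 = $6.97 thousand.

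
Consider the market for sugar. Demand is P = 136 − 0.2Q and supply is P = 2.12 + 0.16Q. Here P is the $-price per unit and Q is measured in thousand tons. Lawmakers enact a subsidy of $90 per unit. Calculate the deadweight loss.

Competitive equilibrium: 136 − 0.2Q = 2.12 + 0.16Q → Q* = 371.8889, P* = 61.6222.
The subsidy lowers effective supply by 90: P = 0.16Q − 87.88.
New quantity: 136 − 0.2Q = 0.16Q − 87.88 → Q' = 621.8889.
Overproduction ΔQ = 621.8889 − 371.8889 = 250; wedge = subsidy = 90.
The triangle = ½ × 250 × 90 = $11250 thousand.

$11250 thousand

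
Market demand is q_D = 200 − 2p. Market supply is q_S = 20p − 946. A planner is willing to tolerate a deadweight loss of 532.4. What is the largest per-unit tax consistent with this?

24.2

In inverse form: demand p = 100 − 0.5q, supply p = 47.3 + 0.05q.
Competitive equilibrium: 100 − 0.5q = 47.3 + 0.05q → q* = 95.8182, p* = 52.0909.
A tax t gives Δq = t/0.55 and wedge t, so DWL = t²/1.1.
t²/1.1 = 532.4 → t² = 585.64 → t = 24.2.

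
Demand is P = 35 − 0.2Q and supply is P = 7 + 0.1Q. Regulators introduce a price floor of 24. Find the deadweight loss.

220.42

Competitive equilibrium: 35 − 0.2Q = 7 + 0.1Q → Q* = 93.3333, P* = 16.3333.
At the floor P = 24, quantity demanded = (35 − 24)/0.2 = 55.
Sellers' marginal cost at Q' = 55: 7 + 0.1·55 = 12.5.
ΔQ = 93.3333 − 55 = 38.3333; wedge = 24 − 12.5 = 11.5.
DWL = ½ × 38.3333 × 11.5 = 220.42.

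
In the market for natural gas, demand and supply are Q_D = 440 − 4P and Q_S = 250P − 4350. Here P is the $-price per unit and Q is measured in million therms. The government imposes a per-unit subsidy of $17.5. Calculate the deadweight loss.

$602.85 million

In inverse form: demand P = 110 − 0.25Q, supply P = 17.4 + 0.004Q.
Competitive equilibrium: 110 − 0.25Q = 17.4 + 0.004Q → Q* = 364.5669, P* = 18.8583.
The subsidy lowers effective supply by 17.5: P = 0.004Q − 0.1.
New quantity: 110 − 0.25Q = 0.004Q − 0.1 → Q' = 433.4646.
Overproduction ΔQ = 433.4646 − 364.5669 = 68.8977; wedge = subsidy = 17.5.
Welfare loss = ½ × 68.8977 × 17.5 = $602.85 million.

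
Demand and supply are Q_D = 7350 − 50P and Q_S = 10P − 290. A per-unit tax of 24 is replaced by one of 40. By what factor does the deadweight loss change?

2.778

In inverse form: demand P = 147 − 0.02Q, supply P = 29 + 0.1Q.
Competitive equilibrium: 147 − 0.02Q = 29 + 0.1Q → Q* = 983.3333, P* = 127.3333.
For a per-unit tax t: ΔQ = t/0.12, so DWL = ½·t·(t/0.12) = t²/0.24.
At t = 24: DWL = 2400. At t = 40: DWL = 6666.667.
Ratio = (40/24)² = 2.778.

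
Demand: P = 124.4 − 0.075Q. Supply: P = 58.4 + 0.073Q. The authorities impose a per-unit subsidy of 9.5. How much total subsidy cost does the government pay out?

4846.28

Competitive equilibrium: 124.4 − 0.075Q = 58.4 + 0.073Q → Q* = 445.9459, P* = 90.9541.
The subsidy lowers effective supply by 9.5: P = 48.9 + 0.073Q.
New quantity: 124.4 − 0.075Q = 48.9 + 0.073Q → Q' = 510.1351.
Total subsidy cost = 9.5 × 510.1351 = 4846.28.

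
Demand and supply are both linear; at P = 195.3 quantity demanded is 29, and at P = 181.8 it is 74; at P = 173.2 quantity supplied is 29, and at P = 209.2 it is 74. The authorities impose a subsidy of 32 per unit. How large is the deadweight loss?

465.45

Demand slope = (181.8 − 195.3)/(74 − 29) = −0.3, so P = 204 − 0.3Q.
Supply slope = (209.2 − 173.2)/(74 − 29) = 0.8, so P = 150 + 0.8Q.
Competitive equilibrium: 204 − 0.3Q = 150 + 0.8Q → Q* = 49.0909, P* = 189.2727.
The subsidy lowers effective supply by 32: P = 118 + 0.8Q.
New quantity: 204 − 0.3Q = 118 + 0.8Q → Q' = 78.1818.
Overproduction ΔQ = 78.1818 − 49.0909 = 29.0909; wedge = subsidy = 32.
Deadweight loss = ½ × 29.0909 × 32 = 465.45.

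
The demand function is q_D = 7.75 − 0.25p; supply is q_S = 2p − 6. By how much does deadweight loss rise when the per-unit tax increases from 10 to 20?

33.33

In inverse form: demand p = 31 − 4q, supply p = 3 + 0.5q.
Competitive equilibrium: 31 − 4q = 3 + 0.5q → q* = 6.2222, p* = 6.1111.
For a per-unit tax t: Δq = t/4.5, so DWL = ½·t·(t/4.5) = t²/9.
At t = 10: DWL = 11.111. At t = 20: DWL = 44.444.
Increase = 44.444 − 11.111 = 33.33.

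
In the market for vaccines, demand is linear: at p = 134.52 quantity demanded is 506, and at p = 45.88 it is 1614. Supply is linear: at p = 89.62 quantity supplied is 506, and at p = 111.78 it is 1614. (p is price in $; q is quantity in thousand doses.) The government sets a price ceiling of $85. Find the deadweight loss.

$23120 thousand

Demand slope = (45.88 − 134.52)/(1614 − 506) = −0.08, so p = 175 − 0.08q.
Supply slope = (111.78 − 89.62)/(1614 − 506) = 0.02, so p = 79.5 + 0.02q.
Competitive equilibrium: 175 − 0.08q = 79.5 + 0.02q → q* = 955, p* = 98.6.
At the ceiling p = 85, quantity supplied = (85 − 79.5)/0.02 = 275.
Willingness to pay at q' = 275: 175 − 0.08·275 = 153.
Δq = 955 − 275 = 680; wedge = 153 − 85 = 68.
The triangle = ½ × 680 × 68 = $23120 thousand.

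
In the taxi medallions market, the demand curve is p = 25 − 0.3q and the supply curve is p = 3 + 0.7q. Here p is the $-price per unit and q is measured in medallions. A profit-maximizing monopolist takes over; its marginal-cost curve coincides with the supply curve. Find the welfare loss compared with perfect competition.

Competitive equilibrium: 25 − 0.3q = 3 + 0.7q → q* = 22, p* = 18.4.
Marginal revenue: MR = 25 − 0.6q. Set MR = MC: 25 − 0.6q = 3 + 0.7q → q_m = 16.9231.
Price p_m = 25 − 0.3·16.9231 = 19.9231; MC(q_m) = 3 + 0.7·16.9231 = 14.8462.
Competitive q* = 22, so Δq = 5.0769; wedge = 19.9231 − 14.8462 = 5.0769.
DWL = ½ × 5.0769 × 5.0769 = $12.89.

$12.89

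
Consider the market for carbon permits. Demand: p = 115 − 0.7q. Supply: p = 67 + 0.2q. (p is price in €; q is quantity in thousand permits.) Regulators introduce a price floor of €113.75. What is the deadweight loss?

Competitive equilibrium: 115 − 0.7q = 67 + 0.2q → q* = 53.3333, p* = 77.6667.
At the floor p = 113.75, quantity demanded = (115 − 113.75)/0.7 = 1.7857.
Sellers' marginal cost at q' = 1.7857: 67 + 0.2·1.7857 = 67.3571.
Δq = 53.3333 − 1.7857 = 51.5476; wedge = 113.75 − 67.3571 = 46.3929.
Welfare loss = ½ × 51.5476 × 46.3929 = €1195.72 thousand.

€1195.72 thousand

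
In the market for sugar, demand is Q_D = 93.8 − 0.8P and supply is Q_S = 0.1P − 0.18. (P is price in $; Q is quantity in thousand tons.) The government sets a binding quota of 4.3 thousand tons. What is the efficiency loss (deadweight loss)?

$199.96 thousand

In inverse form: demand P = 117.25 − 1.25Q, supply P = 1.8 + 10Q.
Competitive equilibrium: 117.25 − 1.25Q = 1.8 + 10Q → Q* = 10.2622, P* = 104.4222.
At Q = 4.3: demand price = 117.25 − 1.25·4.3 = 111.875; supply price = 1.8 + 10·4.3 = 44.8.
ΔQ = 10.2622 − 4.3 = 5.9622; wedge = 111.875 − 44.8 = 67.075.
The triangle = ½ × 5.9622 × 67.075 = $199.96 thousand.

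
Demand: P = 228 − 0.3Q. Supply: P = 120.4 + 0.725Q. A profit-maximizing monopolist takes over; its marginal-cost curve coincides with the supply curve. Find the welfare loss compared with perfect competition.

289.52

Competitive equilibrium: 228 − 0.3Q = 120.4 + 0.725Q → Q* = 104.9756, P* = 196.5073.
Marginal revenue: MR = 228 − 0.6Q. Set MR = MC: 228 − 0.6Q = 120.4 + 0.725Q → Q_m = 81.2075.
Price P_m = 228 − 0.3·81.2075 = 203.6378; MC(Q_m) = 120.4 + 0.725·81.2075 = 179.2754.
Competitive Q* = 104.9756, so ΔQ = 23.7681; wedge = 203.6378 − 179.2754 = 24.3624.
DWL = ½ × 23.7681 × 24.3624 = 289.52.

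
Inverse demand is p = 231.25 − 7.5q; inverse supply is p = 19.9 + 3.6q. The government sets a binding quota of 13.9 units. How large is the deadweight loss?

Competitive equilibrium: 231.25 − 7.5q = 19.9 + 3.6q → q* = 19.0405, p* = 88.4459.
At q = 13.9: demand price = 231.25 − 7.5·13.9 = 127; supply price = 19.9 + 3.6·13.9 = 69.94.
Δq = 19.0405 − 13.9 = 5.1405; wedge = 127 − 69.94 = 57.06.
DWL = ½ × 5.1405 × 57.06 = 146.66.

146.66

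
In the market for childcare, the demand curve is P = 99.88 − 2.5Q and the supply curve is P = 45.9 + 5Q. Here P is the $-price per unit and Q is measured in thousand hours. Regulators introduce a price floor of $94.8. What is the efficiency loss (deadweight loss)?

Competitive equilibrium: 99.88 − 2.5Q = 45.9 + 5Q → Q* = 7.1973, P* = 81.8867.
At the floor P = 94.8, quantity demanded = (99.88 − 94.8)/2.5 = 2.032.
Sellers' marginal cost at Q' = 2.032: 45.9 + 5·2.032 = 56.06.
ΔQ = 7.1973 − 2.032 = 5.1653; wedge = 94.8 − 56.06 = 38.74.
Deadweight loss = ½ × 5.1653 × 38.74 = $100.05 thousand.

$100.05 thousand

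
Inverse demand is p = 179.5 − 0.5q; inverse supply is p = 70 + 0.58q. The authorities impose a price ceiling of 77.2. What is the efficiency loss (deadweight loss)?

4274.95

Competitive equilibrium: 179.5 − 0.5q = 70 + 0.58q → q* = 101.3889, p* = 128.8056.
At the ceiling p = 77.2, quantity supplied = (77.2 − 70)/0.58 = 12.4138.
Willingness to pay at q' = 12.4138: 179.5 − 0.5·12.4138 = 173.2931.
Δq = 101.3889 − 12.4138 = 88.9751; wedge = 173.2931 − 77.2 = 96.0931.
DWL = ½ × 88.9751 × 96.0931 = 4274.95.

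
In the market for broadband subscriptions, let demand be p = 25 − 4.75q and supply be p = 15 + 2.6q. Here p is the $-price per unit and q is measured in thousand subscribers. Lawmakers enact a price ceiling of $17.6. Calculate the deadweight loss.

Competitive equilibrium: 25 − 4.75q = 15 + 2.6q → q* = 1.3605, p* = 18.5374.
At the ceiling p = 17.6, quantity supplied = (17.6 − 15)/2.6 = 1.
Willingness to pay at q' = 1: 25 − 4.75·1 = 20.25.
Δq = 1.3605 − 1 = 0.3605; wedge = 20.25 − 17.6 = 2.65.
DWL = ½ × 0.3605 × 2.65 = $0.48 thousand.

$0.48 thousand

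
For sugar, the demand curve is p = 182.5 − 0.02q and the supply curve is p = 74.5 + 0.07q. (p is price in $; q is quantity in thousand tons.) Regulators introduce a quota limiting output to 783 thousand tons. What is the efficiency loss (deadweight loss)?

$7825.005 thousand

Competitive equilibrium: 182.5 − 0.02q = 74.5 + 0.07q → q* = 1200, p* = 158.5.
At q = 783: demand price = 182.5 − 0.02·783 = 166.84; supply price = 74.5 + 0.07·783 = 129.31.
Δq = 1200 − 783 = 417; wedge = 166.84 − 129.31 = 37.53.
Deadweight loss = ½ × 417 × 37.53 = $7825.005 thousand.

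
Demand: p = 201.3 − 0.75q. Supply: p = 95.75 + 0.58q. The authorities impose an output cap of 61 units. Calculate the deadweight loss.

Competitive equilibrium: 201.3 − 0.75q = 95.75 + 0.58q → q* = 79.3609, p* = 141.7793.
At q = 61: demand price = 201.3 − 0.75·61 = 155.55; supply price = 95.75 + 0.58·61 = 131.13.
Δq = 79.3609 − 61 = 18.3609; wedge = 155.55 − 131.13 = 24.42.
The triangle = ½ × 18.3609 × 24.42 = 224.19.

224.19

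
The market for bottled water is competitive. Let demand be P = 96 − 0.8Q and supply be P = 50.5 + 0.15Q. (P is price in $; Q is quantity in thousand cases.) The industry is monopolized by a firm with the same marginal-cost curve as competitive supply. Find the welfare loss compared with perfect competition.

Competitive equilibrium: 96 − 0.8Q = 50.5 + 0.15Q → Q* = 47.89474, P* = 57.68421.
Marginal revenue: MR = 96 − 1.6Q. Set MR = MC: 96 − 1.6Q = 50.5 + 0.15Q → Q_m = 26.
Price P_m = 96 − 0.8·26 = 75.2; MC(Q_m) = 50.5 + 0.15·26 = 54.4.
Competitive Q* = 47.89474, so ΔQ = 21.89474; wedge = 75.2 − 54.4 = 20.8.
Deadweight loss = ½ × 21.89474 × 20.8 = $227.71 thousand.

$227.71 thousand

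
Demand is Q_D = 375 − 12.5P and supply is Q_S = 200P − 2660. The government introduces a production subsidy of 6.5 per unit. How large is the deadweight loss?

In inverse form: demand P = 30 − 0.08Q, supply P = 13.3 + 0.005Q.
Competitive equilibrium: 30 − 0.08Q = 13.3 + 0.005Q → Q* = 196.4706, P* = 14.2824.
The subsidy lowers effective supply by 6.5: P = 6.8 + 0.005Q.
New quantity: 30 − 0.08Q = 6.8 + 0.005Q → Q' = 272.9412.
Overproduction ΔQ = 272.9412 − 196.4706 = 76.4706; wedge = subsidy = 6.5.
DWL = ½ × 76.4706 × 6.5 = 248.53.

248.53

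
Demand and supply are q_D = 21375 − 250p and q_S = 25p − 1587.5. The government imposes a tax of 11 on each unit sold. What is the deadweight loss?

1375

In inverse form: demand p = 85.5 − 0.004q, supply p = 63.5 + 0.04q.
Competitive equilibrium: 85.5 − 0.004q = 63.5 + 0.04q → q* = 500, p* = 83.5.
With the tax, the buyer price exceeds the seller price by 11: (85.5 − 0.004q) − (63.5 + 0.04q) = 11 → q' = 250.
Δq = 500 − 250 = 250; the wedge equals the tax, 11.
Welfare loss = ½ × 250 × 11 = 1375.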